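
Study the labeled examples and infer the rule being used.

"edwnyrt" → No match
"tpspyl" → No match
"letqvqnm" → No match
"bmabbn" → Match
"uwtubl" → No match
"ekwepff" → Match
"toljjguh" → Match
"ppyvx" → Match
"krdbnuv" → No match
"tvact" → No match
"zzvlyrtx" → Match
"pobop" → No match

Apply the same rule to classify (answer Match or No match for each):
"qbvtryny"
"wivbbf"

No match, Match

Looking at the examples, the only property every 'Match' case has and every 'No match' case lacks is: has a double letter.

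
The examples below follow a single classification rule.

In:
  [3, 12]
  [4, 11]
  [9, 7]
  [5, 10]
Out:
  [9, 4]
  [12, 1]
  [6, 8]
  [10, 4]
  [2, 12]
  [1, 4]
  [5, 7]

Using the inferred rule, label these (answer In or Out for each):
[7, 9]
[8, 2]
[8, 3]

In, Out, Out

Every 'In' example satisfies: sum ≥ 15. None of the 'Out' examples do.
[7, 9]: 7+9 = 16, fits → In.
[8, 2]: 8+2 = 10, does not pass → Out.
[8, 3]: 8+3 = 11, does not pass → Out.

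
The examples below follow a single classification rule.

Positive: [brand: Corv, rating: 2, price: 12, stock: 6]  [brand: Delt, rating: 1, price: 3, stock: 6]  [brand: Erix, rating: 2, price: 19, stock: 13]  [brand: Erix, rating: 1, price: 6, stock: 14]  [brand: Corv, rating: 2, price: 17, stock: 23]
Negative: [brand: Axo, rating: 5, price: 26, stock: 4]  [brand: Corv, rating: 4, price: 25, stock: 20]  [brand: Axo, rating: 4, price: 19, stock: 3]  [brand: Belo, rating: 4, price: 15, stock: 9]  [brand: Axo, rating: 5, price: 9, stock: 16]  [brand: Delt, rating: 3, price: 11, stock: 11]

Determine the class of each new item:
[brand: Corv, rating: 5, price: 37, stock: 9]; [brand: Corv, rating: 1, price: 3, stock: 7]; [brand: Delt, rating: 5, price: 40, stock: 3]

One predicate separates the groups cleanly: rating ≤ 2.
[brand: Corv, rating: 5, price: 37, stock: 9]: rating = 5, doesn't qualify → Negative.
[brand: Corv, rating: 1, price: 3, stock: 7]: rating = 1, passes → Positive.
[brand: Delt, rating: 5, price: 40, stock: 3]: rating = 5, doesn't qualify → Negative.

Negative, Positive, Negative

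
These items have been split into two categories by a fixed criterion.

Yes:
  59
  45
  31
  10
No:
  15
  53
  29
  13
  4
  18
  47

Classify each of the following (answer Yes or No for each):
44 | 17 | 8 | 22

No, Yes, No, No

Rule: ≡ 3 (mod 7). This holds for each 'Yes' example and fails for each 'No' one.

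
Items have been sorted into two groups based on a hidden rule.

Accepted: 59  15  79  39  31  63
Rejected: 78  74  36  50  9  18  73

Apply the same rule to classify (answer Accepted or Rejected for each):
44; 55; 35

Rejected, Accepted, Accepted

The simplest hypothesis consistent with all the labels is: ≡ 3 (mod 4).
44 — 44 mod 4 = 0, hence Rejected.
55 — 55 mod 4 = 3, hence Accepted.
35 — 35 mod 4 = 3, hence Accepted.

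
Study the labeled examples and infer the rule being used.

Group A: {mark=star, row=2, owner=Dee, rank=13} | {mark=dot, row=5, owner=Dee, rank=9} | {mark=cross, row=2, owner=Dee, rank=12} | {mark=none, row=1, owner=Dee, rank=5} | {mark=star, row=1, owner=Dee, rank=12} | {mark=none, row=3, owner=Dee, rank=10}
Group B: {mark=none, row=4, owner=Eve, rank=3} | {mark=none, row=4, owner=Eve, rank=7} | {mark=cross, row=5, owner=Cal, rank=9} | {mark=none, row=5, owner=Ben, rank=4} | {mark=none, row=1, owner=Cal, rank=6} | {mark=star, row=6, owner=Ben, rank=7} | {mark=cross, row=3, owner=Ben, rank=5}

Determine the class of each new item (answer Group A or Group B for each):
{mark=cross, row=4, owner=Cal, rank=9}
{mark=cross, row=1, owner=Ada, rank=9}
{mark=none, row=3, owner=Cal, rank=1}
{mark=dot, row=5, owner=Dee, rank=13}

Looking at the examples, the only property every 'Group A' case has and every 'Group B' case lacks is: owner is Dee.

Group B, Group B, Group B, Group A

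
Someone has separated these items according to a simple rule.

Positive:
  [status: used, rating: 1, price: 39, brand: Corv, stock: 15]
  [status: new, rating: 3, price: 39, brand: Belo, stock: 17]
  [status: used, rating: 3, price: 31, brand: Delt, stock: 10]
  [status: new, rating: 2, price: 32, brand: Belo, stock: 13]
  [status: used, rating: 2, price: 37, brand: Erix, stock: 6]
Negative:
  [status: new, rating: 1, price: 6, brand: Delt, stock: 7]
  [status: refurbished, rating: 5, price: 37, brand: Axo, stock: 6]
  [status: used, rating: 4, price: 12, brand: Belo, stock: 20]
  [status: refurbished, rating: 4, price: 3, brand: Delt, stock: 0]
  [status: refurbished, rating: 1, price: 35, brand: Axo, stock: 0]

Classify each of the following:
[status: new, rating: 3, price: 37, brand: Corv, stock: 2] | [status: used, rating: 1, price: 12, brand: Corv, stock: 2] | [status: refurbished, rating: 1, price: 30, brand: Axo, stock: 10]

Rule: brand is not Axo AND price ≥ 31. This holds for each 'Positive' example and fails for each 'Negative' one.
[status: new, rating: 3, price: 37, brand: Corv, stock: 2]: brand is Corv, price = 37 — qualifies, so Positive. [status: used, rating: 1, price: 12, brand: Corv, stock: 2]: brand is Corv, price = 12 — fails this test, so Negative. [status: refurbished, rating: 1, price: 30, brand: Axo, stock: 10]: brand is Axo, price = 30 — fails this test, so Negative.

Positive, Negative, Negative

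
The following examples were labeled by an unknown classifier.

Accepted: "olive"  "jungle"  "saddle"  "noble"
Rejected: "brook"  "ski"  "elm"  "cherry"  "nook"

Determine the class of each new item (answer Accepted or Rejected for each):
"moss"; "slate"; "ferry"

Every 'Accepted' example satisfies: ends with 'e'. None of the 'Rejected' examples do.
"moss" — ends with 's', hence Rejected. "slate" — ends with 'e', hence Accepted. "ferry" — ends with 'y', hence Rejected.

Rejected, Accepted, Rejected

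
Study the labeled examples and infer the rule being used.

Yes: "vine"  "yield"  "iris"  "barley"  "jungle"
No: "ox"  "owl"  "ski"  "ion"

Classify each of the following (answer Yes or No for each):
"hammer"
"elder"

Rule: length ≥ 4. This holds for each 'Yes' example and fails for each 'No' one.

Yes, Yes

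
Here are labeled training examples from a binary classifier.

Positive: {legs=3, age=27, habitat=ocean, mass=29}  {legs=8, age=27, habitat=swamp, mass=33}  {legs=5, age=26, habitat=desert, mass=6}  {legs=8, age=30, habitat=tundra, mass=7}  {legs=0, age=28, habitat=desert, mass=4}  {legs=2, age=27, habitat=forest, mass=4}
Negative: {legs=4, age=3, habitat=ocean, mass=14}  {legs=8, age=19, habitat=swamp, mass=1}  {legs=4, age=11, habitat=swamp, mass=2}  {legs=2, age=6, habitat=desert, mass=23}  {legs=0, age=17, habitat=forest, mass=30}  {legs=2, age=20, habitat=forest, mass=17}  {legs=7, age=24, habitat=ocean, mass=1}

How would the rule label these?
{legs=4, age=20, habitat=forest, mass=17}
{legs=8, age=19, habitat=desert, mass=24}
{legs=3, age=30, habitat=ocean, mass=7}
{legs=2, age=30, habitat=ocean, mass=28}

Negative, Negative, Positive, Positive

The distinguishing property — age ≥ 26 — holds for all the 'Positive' cases and none of the 'Negative' cases.
Negative: {legs=4, age=20, habitat=forest, mass=17}, since age = 20.
Negative: {legs=8, age=19, habitat=desert, mass=24}, since age = 19.
Positive: {legs=3, age=30, habitat=ocean, mass=7}, since age = 30.
Positive: {legs=2, age=30, habitat=ocean, mass=28}, since age = 30.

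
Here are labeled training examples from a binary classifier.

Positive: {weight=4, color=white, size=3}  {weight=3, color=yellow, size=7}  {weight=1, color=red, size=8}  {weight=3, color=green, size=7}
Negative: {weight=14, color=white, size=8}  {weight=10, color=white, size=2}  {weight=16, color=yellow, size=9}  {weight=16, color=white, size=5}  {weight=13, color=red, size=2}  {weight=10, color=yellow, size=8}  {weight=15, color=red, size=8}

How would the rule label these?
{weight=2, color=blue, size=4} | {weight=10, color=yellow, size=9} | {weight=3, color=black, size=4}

Positive, Negative, Positive

'Positive' ⟺ weight ≤ 4.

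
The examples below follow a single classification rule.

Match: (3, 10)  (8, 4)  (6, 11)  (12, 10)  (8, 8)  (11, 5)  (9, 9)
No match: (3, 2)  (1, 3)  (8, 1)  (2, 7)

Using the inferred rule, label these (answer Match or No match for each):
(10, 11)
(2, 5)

Match, No match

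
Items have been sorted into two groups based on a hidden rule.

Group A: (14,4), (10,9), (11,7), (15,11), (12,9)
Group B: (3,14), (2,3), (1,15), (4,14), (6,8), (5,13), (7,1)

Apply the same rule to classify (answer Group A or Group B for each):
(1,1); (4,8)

A rule that fits every label: first ≥ 8 — true of each 'Group A' example, false of each 'Group B' one.
(1,1) → first 1 → Group B.
(4,8) → first 4 → Group B.

Group B, Group B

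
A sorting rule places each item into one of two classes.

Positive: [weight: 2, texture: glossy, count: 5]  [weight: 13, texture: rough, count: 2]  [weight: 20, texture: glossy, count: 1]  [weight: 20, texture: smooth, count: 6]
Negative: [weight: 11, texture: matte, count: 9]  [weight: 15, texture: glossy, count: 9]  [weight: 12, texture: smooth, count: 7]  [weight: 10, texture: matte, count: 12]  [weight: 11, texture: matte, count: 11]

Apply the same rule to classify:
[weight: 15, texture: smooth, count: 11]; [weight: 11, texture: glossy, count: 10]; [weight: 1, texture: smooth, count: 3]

Negative, Negative, Positive

Every 'Positive' example satisfies: count ≤ 6. None of the 'Negative' examples do.
[weight: 15, texture: smooth, count: 11]: count = 11, doesn't qualify → Negative.
[weight: 11, texture: glossy, count: 10]: count = 10, doesn't qualify → Negative.
[weight: 1, texture: smooth, count: 3]: count = 3, has this property → Positive.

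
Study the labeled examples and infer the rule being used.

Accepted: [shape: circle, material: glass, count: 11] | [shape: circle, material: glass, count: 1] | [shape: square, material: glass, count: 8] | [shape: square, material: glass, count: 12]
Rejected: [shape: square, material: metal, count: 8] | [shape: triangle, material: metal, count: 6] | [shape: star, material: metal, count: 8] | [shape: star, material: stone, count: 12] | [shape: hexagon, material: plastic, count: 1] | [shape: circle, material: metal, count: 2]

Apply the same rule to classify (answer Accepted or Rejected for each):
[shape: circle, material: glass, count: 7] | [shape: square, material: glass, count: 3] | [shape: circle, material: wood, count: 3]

Accepted, Accepted, Rejected

The simplest hypothesis consistent with all the labels is: material is glass.
[shape: circle, material: glass, count: 7]: material is glass, matches → Accepted.
[shape: square, material: glass, count: 3]: material is glass, matches → Accepted.
[shape: circle, material: wood, count: 3]: material is wood, lacks this property → Rejected.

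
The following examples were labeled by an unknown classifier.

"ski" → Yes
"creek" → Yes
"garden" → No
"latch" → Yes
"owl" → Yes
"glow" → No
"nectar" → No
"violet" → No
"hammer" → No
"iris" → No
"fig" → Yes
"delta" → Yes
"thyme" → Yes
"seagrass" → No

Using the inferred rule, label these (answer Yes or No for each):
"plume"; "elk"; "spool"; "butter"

Yes, Yes, Yes, No

A rule that fits every label: odd length — true of each 'Yes' example, false of each 'No' one.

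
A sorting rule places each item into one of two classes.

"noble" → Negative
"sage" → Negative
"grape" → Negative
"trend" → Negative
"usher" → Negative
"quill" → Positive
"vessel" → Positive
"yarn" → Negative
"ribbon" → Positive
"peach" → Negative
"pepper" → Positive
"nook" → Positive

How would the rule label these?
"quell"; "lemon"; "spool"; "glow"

Positive, Negative, Positive, Negative

The common property of the 'Positive' items is: has a double letter. No 'Negative' item has it.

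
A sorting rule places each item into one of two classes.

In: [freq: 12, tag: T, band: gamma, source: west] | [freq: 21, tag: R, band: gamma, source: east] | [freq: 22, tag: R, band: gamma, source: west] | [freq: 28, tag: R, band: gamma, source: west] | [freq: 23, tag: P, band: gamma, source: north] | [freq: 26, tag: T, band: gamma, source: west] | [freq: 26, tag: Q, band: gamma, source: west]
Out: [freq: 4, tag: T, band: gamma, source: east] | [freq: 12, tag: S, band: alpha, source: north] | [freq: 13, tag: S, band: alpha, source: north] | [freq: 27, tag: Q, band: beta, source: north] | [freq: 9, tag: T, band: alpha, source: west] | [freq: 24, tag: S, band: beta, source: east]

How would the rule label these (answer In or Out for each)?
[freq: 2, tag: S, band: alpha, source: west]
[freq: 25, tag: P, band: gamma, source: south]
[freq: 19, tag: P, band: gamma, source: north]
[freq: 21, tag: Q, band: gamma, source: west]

Out, In, In, In

The common property of the 'In' items is: band is gamma AND freq ≥ 9. No 'Out' item has it.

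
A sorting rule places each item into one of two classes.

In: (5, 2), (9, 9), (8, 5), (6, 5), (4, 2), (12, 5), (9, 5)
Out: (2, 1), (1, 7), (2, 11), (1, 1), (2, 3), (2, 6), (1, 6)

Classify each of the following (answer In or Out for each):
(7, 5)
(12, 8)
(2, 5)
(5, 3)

In, In, Out, In

One predicate separates the groups cleanly: first ≥ 3.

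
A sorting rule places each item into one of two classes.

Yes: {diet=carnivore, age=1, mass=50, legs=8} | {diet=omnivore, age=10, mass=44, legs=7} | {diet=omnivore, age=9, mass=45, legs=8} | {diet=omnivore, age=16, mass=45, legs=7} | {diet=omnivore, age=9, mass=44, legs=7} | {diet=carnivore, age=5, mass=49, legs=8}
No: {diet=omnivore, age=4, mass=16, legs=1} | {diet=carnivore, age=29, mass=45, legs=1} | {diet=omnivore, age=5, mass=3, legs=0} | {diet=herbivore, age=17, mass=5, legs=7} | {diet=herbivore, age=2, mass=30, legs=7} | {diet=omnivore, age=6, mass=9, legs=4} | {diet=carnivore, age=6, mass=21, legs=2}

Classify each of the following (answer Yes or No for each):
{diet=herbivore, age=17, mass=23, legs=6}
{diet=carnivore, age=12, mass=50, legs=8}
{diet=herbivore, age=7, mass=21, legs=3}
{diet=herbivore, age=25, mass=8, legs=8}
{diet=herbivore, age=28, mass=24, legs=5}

No, Yes, No, No, No

One predicate separates the groups cleanly: legs ≥ 2 AND mass ≥ 44.
{diet=herbivore, age=17, mass=23, legs=6}: legs = 6, mass = 23 — does not satisfy this, so No.
{diet=carnivore, age=12, mass=50, legs=8}: legs = 8, mass = 50 — meets the rule, so Yes.
{diet=herbivore, age=7, mass=21, legs=3}: legs = 3, mass = 21 — does not satisfy this, so No.
{diet=herbivore, age=25, mass=8, legs=8}: legs = 8, mass = 8 — does not satisfy this, so No.
{diet=herbivore, age=28, mass=24, legs=5}: legs = 5, mass = 24 — does not satisfy this, so No.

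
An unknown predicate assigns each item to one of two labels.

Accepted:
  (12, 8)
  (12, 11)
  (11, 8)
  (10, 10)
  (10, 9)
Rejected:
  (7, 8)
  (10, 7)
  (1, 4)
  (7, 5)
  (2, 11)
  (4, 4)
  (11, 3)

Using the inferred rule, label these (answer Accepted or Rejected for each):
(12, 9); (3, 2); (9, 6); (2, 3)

Accepted, Rejected, Rejected, Rejected

The distinguishing property — sum ≥ 19 — holds for all the 'Accepted' cases and none of the 'Rejected' cases.
(12, 9) → 12+9 = 21 → Accepted. (3, 2) → 3+2 = 5 → Rejected. (9, 6) → 9+6 = 15 → Rejected. (2, 3) → 2+3 = 5 → Rejected.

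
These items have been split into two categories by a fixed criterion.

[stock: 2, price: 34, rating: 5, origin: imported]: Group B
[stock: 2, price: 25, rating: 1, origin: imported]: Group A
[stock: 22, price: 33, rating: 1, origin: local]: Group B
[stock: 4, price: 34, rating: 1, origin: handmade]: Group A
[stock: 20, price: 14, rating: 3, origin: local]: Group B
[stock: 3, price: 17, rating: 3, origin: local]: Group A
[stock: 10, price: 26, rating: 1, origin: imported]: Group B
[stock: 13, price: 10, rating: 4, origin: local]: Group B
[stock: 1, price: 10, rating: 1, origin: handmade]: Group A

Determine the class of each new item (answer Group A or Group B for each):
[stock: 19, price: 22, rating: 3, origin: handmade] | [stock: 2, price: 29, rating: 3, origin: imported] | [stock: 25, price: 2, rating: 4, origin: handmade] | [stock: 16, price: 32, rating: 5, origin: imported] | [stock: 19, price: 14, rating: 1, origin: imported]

Group B, Group A, Group B, Group B, Group B

One predicate separates the groups cleanly: stock ≤ 4 AND rating ≤ 3.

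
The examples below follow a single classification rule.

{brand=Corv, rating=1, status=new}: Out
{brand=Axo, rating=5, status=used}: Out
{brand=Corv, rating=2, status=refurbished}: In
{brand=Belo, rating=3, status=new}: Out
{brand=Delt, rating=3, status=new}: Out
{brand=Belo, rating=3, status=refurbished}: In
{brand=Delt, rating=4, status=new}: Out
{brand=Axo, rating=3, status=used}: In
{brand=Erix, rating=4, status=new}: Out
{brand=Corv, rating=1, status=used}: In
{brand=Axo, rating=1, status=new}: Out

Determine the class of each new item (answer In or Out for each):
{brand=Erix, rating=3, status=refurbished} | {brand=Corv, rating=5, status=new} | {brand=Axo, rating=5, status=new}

In, Out, Out

All 'In' examples share one property — status is not new AND rating ≤ 3 — and every 'Out' example lacks it.
In: {brand=Erix, rating=3, status=refurbished}, since status is refurbished, rating = 3.
Out: {brand=Corv, rating=5, status=new}, since status is new, rating = 5.
Out: {brand=Axo, rating=5, status=new}, since status is new, rating = 5.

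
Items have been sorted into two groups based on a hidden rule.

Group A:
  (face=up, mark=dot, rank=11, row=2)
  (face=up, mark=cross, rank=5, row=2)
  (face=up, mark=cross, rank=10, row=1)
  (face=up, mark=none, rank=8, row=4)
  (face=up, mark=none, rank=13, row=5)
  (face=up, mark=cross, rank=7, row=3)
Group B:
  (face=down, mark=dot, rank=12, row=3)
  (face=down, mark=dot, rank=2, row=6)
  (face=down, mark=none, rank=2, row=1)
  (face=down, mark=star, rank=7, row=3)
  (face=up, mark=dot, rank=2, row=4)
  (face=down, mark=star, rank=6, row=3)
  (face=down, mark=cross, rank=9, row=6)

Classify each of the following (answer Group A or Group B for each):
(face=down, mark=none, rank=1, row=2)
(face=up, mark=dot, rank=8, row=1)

Group B, Group A

One predicate separates the groups cleanly: face is up AND rank ≥ 5.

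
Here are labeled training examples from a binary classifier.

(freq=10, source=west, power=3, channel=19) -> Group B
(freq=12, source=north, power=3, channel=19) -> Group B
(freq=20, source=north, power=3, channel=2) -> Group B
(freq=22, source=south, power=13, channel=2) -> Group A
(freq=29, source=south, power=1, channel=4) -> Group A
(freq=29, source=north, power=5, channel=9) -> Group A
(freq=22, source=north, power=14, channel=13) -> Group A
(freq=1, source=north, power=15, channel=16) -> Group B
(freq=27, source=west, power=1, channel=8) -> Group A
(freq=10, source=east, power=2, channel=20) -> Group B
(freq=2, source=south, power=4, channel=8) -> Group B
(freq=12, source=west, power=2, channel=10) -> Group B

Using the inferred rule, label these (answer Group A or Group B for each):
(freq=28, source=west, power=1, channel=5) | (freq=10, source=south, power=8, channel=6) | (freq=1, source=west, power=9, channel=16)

Group A, Group B, Group B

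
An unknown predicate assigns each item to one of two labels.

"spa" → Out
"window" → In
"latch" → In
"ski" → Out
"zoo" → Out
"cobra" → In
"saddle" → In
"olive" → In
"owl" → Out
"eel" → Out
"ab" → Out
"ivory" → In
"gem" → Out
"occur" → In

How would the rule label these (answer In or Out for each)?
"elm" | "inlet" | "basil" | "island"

Rule: length ≥ 5. This holds for each 'In' example and fails for each 'Out' one.
"elm" → length 3 → Out.
"inlet" → length 5 → In.
"basil" → length 5 → In.
"island" → length 6 → In.

Out, In, In, In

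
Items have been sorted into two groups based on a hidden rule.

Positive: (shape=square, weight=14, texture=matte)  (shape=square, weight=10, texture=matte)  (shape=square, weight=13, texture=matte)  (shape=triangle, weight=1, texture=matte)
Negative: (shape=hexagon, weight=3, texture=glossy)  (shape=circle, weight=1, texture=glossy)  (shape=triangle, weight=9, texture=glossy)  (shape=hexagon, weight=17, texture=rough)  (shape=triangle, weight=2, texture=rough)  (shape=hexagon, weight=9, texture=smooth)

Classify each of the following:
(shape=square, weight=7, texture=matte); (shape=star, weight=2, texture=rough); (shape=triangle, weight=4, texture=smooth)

Positive, Negative, Negative

Rule: texture is matte. This holds for each 'Positive' example and fails for each 'Negative' one.
(shape=square, weight=7, texture=matte) → texture is matte → Positive. (shape=star, weight=2, texture=rough) → texture is rough → Negative. (shape=triangle, weight=4, texture=smooth) → texture is smooth → Negative.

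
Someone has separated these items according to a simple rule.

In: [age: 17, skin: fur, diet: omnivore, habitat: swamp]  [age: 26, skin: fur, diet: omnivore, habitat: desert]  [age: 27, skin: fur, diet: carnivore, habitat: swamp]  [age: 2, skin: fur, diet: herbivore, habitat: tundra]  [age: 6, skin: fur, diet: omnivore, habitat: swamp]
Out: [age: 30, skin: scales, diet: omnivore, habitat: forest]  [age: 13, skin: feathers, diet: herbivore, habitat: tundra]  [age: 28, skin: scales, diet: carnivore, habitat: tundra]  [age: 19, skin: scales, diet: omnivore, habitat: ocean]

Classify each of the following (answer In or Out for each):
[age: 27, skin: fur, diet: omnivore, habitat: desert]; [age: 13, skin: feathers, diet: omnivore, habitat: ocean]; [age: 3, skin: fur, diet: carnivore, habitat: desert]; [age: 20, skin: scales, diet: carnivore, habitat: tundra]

In, Out, In, Out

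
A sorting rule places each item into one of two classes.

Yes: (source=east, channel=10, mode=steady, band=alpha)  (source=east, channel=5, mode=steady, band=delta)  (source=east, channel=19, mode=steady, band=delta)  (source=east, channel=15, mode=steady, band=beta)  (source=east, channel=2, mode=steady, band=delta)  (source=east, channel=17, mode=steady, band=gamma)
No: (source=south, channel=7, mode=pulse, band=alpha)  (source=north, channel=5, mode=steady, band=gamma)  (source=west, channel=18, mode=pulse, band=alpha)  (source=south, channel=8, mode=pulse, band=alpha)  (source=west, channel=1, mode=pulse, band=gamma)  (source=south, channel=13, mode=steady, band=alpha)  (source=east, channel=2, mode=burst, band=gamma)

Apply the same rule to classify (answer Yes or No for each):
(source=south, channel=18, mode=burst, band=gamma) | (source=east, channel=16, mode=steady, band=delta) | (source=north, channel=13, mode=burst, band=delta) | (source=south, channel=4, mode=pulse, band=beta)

The common property of the 'Yes' items is: mode is steady AND source is east. No 'No' item has it.

No, Yes, No, No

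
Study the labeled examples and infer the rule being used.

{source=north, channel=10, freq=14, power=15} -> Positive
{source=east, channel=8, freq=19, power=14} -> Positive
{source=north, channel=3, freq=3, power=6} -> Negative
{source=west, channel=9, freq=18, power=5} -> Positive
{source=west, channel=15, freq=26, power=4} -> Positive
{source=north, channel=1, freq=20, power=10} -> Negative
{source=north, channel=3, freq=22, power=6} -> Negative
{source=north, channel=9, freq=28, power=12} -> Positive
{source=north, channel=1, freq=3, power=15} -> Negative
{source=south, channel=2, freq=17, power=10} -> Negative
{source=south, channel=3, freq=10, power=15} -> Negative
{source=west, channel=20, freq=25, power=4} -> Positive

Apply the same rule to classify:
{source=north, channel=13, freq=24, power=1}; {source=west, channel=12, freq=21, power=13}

Positive, Positive

'Positive' ⟺ channel ≥ 8.
{source=north, channel=13, freq=24, power=1} → channel = 13 → Positive.
{source=west, channel=12, freq=21, power=13} → channel = 12 → Positive.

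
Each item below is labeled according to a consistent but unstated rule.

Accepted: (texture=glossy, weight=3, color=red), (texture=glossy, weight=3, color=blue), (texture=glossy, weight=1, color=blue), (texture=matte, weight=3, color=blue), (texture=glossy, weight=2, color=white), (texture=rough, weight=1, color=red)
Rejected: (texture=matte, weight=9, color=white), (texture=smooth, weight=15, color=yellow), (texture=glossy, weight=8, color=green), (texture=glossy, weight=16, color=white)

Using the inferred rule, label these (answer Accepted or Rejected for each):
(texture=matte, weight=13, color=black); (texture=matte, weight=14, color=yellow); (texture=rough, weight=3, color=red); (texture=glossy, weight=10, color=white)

Rejected, Rejected, Accepted, Rejected

One predicate separates the groups cleanly: weight ≤ 3.
Rejected: (texture=matte, weight=13, color=black), since weight = 13.
Rejected: (texture=matte, weight=14, color=yellow), since weight = 14.
Accepted: (texture=rough, weight=3, color=red), since weight = 3.
Rejected: (texture=glossy, weight=10, color=white), since weight = 10.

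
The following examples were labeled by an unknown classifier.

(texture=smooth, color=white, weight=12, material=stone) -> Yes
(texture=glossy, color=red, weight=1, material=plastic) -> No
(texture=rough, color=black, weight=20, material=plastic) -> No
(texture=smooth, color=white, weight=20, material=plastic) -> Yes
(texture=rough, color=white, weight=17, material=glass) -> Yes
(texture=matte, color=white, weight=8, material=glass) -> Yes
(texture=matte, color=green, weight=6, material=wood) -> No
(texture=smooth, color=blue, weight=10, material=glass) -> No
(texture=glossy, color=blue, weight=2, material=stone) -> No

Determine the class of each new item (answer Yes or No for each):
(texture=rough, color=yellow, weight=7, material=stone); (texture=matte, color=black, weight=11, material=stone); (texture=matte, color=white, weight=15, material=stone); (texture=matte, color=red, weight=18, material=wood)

No, No, Yes, No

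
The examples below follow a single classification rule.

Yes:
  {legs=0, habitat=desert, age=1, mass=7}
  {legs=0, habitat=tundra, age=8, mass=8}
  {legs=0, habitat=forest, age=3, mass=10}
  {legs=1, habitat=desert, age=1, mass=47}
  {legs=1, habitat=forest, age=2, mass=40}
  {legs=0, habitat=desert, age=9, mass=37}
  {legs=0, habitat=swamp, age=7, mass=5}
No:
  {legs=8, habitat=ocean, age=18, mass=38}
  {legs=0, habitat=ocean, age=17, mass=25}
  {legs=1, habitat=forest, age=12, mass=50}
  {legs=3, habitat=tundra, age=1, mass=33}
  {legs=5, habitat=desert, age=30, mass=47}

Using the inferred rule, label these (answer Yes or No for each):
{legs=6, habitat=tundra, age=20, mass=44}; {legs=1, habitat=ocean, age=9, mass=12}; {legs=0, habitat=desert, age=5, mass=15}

No, Yes, Yes

The distinguishing property — legs ≤ 1 AND age ≤ 9 — holds for all the 'Yes' cases and none of the 'No' cases.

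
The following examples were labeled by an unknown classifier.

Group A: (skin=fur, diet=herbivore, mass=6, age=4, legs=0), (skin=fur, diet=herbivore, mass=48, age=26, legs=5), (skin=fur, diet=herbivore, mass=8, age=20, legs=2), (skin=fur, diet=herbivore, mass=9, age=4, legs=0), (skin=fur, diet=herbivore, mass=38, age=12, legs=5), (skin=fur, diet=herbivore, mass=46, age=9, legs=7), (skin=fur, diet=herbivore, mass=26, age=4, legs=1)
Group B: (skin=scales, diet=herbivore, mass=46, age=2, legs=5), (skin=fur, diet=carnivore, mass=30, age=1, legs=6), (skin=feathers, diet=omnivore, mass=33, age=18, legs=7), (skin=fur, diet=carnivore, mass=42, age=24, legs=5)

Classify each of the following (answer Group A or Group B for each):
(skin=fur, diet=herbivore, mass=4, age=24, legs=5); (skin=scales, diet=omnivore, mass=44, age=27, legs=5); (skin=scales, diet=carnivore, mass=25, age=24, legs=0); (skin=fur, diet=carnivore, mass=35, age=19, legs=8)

Group A, Group B, Group B, Group B

A rule that fits every label: skin is fur AND diet is herbivore — true of each 'Group A' example, false of each 'Group B' one.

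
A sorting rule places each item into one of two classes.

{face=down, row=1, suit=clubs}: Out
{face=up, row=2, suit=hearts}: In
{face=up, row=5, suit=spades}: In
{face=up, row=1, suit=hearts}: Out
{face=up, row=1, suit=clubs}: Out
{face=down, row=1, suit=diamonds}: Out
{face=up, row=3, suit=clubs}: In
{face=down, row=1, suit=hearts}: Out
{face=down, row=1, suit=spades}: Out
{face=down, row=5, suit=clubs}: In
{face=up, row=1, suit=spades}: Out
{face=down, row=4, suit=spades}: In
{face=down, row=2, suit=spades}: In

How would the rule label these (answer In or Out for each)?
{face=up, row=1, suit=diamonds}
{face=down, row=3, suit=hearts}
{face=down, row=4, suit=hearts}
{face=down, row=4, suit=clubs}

The common property of the 'In' items is: row ≥ 2. No 'Out' item has it.
Out: {face=up, row=1, suit=diamonds}, since row = 1. In: {face=down, row=3, suit=hearts}, since row = 3. In: {face=down, row=4, suit=hearts}, since row = 4. In: {face=down, row=4, suit=clubs}, since row = 4.

Out, In, In, In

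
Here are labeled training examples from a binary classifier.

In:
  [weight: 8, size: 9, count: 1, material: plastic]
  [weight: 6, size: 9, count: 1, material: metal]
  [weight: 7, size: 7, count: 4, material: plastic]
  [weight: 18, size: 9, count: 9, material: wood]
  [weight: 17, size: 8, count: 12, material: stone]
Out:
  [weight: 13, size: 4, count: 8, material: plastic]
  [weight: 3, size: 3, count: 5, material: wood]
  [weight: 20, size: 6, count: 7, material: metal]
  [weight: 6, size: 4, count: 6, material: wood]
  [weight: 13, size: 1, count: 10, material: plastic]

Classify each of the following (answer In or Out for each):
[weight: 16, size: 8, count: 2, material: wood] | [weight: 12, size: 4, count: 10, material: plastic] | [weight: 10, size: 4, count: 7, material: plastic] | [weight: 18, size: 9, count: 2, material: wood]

The pattern is that an item is 'In' exactly when: size ≥ 7.
[weight: 16, size: 8, count: 2, material: wood]: In (size = 8). [weight: 12, size: 4, count: 10, material: plastic]: Out (size = 4). [weight: 10, size: 4, count: 7, material: plastic]: Out (size = 4). [weight: 18, size: 9, count: 2, material: wood]: In (size = 9).

In, Out, Out, In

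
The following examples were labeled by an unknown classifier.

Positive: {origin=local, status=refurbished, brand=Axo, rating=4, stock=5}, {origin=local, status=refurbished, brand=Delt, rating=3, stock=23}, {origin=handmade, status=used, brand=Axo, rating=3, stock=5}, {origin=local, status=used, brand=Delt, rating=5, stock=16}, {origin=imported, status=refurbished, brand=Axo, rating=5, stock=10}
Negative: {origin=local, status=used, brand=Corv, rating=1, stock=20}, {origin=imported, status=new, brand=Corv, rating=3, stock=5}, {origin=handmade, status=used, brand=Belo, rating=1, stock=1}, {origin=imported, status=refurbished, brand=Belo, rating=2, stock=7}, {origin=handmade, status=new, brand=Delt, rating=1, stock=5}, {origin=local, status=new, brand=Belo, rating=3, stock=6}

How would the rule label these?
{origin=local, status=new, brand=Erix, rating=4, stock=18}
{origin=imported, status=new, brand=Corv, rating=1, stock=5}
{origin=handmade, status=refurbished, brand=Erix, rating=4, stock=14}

Negative, Negative, Positive

One predicate separates the groups cleanly: status is not new AND rating ≥ 3.
{origin=local, status=new, brand=Erix, rating=4, stock=18} — status is new, rating = 4, hence Negative. {origin=imported, status=new, brand=Corv, rating=1, stock=5} — status is new, rating = 1, hence Negative. {origin=handmade, status=refurbished, brand=Erix, rating=4, stock=14} — status is refurbished, rating = 4, hence Positive.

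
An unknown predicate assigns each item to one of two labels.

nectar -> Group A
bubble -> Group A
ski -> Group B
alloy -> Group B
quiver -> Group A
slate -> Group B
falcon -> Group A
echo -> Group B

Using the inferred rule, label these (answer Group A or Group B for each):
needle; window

The common property of the 'Group A' items is: length 6. No 'Group B' item has it.
needle: length 6 — qualifies, so Group A. window: length 6 — qualifies, so Group A.

Group A, Group A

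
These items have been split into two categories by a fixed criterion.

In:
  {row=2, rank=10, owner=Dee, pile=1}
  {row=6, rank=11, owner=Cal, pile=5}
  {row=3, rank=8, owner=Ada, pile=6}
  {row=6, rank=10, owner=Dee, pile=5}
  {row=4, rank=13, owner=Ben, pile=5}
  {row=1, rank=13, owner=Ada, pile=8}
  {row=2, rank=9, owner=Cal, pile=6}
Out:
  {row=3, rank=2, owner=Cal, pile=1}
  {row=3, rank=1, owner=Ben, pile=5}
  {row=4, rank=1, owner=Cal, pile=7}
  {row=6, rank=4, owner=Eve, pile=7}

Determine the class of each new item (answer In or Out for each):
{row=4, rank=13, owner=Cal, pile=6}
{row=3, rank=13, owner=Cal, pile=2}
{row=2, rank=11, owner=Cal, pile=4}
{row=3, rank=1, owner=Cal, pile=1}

'In' ⟺ rank ≥ 8.

In, In, In, Out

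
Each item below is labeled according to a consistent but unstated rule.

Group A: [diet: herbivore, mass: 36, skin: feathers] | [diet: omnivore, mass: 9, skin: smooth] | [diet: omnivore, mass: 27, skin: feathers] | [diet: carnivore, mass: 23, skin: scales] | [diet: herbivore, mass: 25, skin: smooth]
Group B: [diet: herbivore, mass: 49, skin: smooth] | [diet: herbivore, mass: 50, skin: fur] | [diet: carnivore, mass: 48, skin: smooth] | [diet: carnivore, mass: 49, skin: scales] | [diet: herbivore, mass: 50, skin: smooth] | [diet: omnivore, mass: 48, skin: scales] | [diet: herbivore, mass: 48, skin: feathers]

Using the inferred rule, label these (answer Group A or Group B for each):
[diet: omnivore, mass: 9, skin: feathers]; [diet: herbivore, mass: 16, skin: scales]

The common property of the 'Group A' items is: mass ≤ 36. No 'Group B' item has it.
[diet: omnivore, mass: 9, skin: feathers]: Group A (mass = 9).
[diet: herbivore, mass: 16, skin: scales]: Group A (mass = 16).

Group A, Group A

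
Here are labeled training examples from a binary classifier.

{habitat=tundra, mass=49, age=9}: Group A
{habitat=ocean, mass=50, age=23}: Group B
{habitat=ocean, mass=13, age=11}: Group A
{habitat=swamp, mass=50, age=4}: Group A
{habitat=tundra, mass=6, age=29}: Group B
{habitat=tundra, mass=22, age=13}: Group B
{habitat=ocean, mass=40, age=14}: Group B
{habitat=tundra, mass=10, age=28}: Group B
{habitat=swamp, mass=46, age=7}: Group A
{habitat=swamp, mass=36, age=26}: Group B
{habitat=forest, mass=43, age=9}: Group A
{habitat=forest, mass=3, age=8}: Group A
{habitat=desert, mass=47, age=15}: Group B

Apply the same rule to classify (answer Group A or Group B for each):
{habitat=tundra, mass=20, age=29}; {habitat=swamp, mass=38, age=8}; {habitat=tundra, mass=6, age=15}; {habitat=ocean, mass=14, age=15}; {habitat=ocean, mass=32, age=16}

Group B, Group A, Group B, Group B, Group B

The pattern is that an item is 'Group A' exactly when: age ≤ 11.
{habitat=tundra, mass=20, age=29}: age = 29, doesn't qualify → Group B. {habitat=swamp, mass=38, age=8}: age = 8, has this property → Group A. {habitat=tundra, mass=6, age=15}: age = 15, doesn't qualify → Group B. {habitat=ocean, mass=14, age=15}: age = 15, doesn't qualify → Group B. {habitat=ocean, mass=32, age=16}: age = 16, doesn't qualify → Group B.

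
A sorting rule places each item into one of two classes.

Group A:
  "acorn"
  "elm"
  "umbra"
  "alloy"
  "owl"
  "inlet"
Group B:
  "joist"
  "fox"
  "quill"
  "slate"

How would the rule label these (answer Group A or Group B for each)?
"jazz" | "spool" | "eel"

The classifier is using: starts with a vowel.

Group B, Group B, Group A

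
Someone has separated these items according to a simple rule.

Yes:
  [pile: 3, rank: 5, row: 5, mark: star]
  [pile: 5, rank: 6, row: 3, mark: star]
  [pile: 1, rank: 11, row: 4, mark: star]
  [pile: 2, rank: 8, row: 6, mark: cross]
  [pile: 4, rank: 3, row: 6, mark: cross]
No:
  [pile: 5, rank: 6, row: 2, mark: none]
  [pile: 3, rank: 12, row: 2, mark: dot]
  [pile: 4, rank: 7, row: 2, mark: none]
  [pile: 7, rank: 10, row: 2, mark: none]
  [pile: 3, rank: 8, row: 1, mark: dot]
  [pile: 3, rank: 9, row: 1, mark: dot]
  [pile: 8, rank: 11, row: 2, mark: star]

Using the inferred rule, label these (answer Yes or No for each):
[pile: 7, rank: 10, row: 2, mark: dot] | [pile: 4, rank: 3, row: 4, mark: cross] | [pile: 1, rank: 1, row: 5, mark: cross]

No, Yes, Yes

The distinguishing property — row ≥ 3 — holds for all the 'Yes' cases and none of the 'No' cases.
[pile: 7, rank: 10, row: 2, mark: dot]: No (row = 2).
[pile: 4, rank: 3, row: 4, mark: cross]: Yes (row = 4).
[pile: 1, rank: 1, row: 5, mark: cross]: Yes (row = 5).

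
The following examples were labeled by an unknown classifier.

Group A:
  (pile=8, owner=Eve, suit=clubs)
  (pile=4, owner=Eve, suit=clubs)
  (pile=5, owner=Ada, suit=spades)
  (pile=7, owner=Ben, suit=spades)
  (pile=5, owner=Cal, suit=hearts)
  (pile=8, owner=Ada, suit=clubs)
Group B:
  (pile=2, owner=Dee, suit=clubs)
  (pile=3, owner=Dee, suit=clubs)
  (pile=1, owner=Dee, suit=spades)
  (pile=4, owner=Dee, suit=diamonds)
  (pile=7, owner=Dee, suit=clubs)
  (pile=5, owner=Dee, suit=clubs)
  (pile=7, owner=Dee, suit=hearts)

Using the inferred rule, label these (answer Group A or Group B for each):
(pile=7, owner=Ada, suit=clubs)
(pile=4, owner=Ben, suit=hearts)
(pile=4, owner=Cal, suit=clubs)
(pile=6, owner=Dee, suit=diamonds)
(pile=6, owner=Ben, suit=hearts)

The classifier is using: owner is not Dee.
(pile=7, owner=Ada, suit=clubs): Group A (owner is Ada).
(pile=4, owner=Ben, suit=hearts): Group A (owner is Ben).
(pile=4, owner=Cal, suit=clubs): Group A (owner is Cal).
(pile=6, owner=Dee, suit=diamonds): Group B (owner is Dee).
(pile=6, owner=Ben, suit=hearts): Group A (owner is Ben).

Group A, Group A, Group A, Group B, Group A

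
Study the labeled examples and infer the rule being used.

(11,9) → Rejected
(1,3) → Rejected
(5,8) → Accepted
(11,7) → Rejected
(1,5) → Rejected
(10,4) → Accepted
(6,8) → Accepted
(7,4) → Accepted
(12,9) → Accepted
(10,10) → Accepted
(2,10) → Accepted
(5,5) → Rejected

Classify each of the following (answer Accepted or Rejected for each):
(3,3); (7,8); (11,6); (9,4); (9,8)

Rejected, Accepted, Accepted, Accepted, Accepted

'Accepted' ⟺ product is even.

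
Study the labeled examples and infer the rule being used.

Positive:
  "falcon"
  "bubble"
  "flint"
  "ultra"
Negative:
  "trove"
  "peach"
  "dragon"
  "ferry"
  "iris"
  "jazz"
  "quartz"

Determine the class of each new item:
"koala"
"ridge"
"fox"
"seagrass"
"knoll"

'Positive' ⟺ contains 'l'.

Positive, Negative, Negative, Negative, Positive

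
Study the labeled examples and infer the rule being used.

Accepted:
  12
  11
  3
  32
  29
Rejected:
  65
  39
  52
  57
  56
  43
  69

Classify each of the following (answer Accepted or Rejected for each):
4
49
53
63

The simplest hypothesis consistent with all the labels is: at most 32.
4 — 4 ≤ 32, hence Accepted. 49 — 49 > 32, hence Rejected. 53 — 53 > 32, hence Rejected. 63 — 63 > 32, hence Rejected.

Accepted, Rejected, Rejected, Rejected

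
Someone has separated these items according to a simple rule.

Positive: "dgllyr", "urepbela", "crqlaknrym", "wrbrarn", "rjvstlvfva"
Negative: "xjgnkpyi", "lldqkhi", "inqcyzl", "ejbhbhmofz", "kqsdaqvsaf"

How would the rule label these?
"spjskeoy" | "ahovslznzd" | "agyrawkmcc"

Negative, Negative, Positive

Rule: contains 'r'. This holds for each 'Positive' example and fails for each 'Negative' one.
"spjskeoy" — no 'r', hence Negative.
"ahovslznzd" — no 'r', hence Negative.
"agyrawkmcc" — has 'r', hence Positive.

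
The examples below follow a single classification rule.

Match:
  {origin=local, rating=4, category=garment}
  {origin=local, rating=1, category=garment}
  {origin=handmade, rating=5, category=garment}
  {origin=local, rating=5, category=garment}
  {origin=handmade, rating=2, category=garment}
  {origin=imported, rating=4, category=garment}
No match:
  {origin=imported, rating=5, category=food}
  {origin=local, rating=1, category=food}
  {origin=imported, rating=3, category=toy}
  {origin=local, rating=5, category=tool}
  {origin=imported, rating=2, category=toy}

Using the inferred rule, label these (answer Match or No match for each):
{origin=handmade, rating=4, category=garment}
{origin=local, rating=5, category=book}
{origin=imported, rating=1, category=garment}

A rule that fits every label: category is garment — true of each 'Match' example, false of each 'No match' one.

Match, No match, Match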